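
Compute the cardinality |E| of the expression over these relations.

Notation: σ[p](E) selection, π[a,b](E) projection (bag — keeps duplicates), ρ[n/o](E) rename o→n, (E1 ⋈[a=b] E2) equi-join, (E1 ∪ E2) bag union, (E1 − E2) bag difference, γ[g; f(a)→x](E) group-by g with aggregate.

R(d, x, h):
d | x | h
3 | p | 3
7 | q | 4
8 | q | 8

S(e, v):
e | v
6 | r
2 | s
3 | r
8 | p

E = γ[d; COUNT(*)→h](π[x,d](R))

Per-node cardinality:
  R → 3
  π[x,d](R) → 3
  γ[d; COUNT(*)→h](π[x,d](R)) → 3

|E| = 3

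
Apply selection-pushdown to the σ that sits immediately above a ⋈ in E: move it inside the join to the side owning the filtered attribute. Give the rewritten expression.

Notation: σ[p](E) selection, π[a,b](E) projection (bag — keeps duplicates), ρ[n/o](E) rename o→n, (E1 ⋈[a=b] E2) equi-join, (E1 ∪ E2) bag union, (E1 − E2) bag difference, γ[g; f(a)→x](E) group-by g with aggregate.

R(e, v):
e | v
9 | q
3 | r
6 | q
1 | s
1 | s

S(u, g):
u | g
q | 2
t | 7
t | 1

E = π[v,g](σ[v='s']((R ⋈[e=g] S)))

σ filters on v, owned by the left side.
E' = π[v,g]((σ[v='s'](R) ⋈[e=g] S))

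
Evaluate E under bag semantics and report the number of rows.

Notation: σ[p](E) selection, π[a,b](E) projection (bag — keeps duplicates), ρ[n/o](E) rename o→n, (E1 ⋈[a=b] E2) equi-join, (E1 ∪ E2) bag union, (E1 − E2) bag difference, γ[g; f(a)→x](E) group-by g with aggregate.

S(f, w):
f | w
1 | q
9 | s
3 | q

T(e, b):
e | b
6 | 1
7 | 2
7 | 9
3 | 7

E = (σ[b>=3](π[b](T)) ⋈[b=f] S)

Per-node cardinality:
  T → 4
  π[b](T) → 4
  σ[b>=3](π[b](T)) → 2
  S → 3
  (σ[b>=3](π[b](T)) ⋈[b=f] S) → 1

|E| = 1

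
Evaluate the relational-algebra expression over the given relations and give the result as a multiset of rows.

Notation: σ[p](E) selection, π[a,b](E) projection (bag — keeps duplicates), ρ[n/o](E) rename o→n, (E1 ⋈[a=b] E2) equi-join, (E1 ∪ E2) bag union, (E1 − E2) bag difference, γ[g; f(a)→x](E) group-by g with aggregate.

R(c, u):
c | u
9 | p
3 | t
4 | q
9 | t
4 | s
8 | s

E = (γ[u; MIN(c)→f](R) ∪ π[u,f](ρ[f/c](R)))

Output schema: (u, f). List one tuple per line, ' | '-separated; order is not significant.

Stepwise |·|:
  R → 6
  γ[u; MIN(c)→f](R) → 4
  R → 6
  ρ[f/c](R) → 6
  π[u,f](ρ[f/c](R)) → 6
  (γ[u; MIN(c)→f](R) ∪ π[u,f](ρ[f/c](R))) → 10

== RESULT ==
u | f
p | 9
p | 9
q | 4
q | 4
s | 4
s | 4
s | 8
t | 3
t | 3
t | 9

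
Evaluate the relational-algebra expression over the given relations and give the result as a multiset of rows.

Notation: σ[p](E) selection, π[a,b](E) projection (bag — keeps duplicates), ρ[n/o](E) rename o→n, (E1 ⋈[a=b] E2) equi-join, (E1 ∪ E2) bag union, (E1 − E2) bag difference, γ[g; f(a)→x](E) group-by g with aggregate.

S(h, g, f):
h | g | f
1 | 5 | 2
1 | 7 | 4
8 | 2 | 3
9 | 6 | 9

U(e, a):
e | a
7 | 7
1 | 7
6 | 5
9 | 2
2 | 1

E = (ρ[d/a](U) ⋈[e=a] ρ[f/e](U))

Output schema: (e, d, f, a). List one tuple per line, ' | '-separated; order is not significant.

Stepwise |·|:
  U → 5
  ρ[d/a](U) → 5
  U → 5
  ρ[f/e](U) → 5
  (ρ[d/a](U) ⋈[e=a] ρ[f/e](U)) → 4

== RESULT ==
e | d | f | a
1 | 7 | 2 | 1
2 | 1 | 9 | 2
7 | 7 | 1 | 7
7 | 7 | 7 | 7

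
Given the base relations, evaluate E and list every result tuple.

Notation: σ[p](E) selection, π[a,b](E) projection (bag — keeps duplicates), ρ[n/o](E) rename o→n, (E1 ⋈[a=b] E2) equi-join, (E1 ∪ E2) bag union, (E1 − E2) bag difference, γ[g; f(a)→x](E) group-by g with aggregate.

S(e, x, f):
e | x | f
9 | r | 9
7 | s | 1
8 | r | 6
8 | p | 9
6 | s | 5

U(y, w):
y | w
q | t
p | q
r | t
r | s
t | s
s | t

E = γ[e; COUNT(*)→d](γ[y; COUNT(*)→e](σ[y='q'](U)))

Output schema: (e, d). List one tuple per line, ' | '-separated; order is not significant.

Per-node cardinality:
  U → 6
  σ[y='q'](U) → 1
  γ[y; COUNT(*)→e](σ[y='q'](U)) → 1
  γ[e; COUNT(*)→d](γ[y; COUNT(*)→e](σ[y='q'](U))) → 1

== RESULT ==
e | d
1 | 1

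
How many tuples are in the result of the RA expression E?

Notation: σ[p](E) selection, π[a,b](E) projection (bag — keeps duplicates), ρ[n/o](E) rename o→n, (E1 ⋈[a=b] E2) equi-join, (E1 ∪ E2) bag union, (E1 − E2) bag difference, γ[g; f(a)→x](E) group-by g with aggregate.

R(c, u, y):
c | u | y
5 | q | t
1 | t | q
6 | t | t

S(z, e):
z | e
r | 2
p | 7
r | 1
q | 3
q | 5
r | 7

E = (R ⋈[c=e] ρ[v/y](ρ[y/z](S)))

Per-node cardinality:
  R → 3
  S → 6
  ρ[y/z](S) → 6
  ρ[v/y](ρ[y/z](S)) → 6
  (R ⋈[c=e] ρ[v/y](ρ[y/z](S))) → 2

|E| = 2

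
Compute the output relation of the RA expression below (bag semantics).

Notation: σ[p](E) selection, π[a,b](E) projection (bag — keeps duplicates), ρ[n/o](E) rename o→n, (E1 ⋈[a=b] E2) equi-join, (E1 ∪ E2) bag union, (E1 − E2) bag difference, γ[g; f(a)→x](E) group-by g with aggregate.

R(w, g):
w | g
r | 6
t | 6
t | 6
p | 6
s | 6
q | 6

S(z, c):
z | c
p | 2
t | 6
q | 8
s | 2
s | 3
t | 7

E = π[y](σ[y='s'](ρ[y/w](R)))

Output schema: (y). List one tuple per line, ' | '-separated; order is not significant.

Subexpression sizes:
  R → 6
  ρ[y/w](R) → 6
  σ[y='s'](ρ[y/w](R)) → 1
  π[y](σ[y='s'](ρ[y/w](R))) → 1

== RESULT ==
y
s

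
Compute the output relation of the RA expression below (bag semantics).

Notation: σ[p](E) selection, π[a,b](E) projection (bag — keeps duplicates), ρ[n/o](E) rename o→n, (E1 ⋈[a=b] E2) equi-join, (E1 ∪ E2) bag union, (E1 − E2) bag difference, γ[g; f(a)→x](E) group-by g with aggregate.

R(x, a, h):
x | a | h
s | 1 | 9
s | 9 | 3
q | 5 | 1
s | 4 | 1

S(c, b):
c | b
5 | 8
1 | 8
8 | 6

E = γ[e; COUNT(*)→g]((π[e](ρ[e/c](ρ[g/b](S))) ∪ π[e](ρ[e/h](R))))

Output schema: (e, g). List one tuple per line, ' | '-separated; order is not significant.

Subexpression sizes:
  S → 3
  ρ[g/b](S) → 3
  ρ[e/c](ρ[g/b](S)) → 3
  π[e](ρ[e/c](ρ[g/b](S))) → 3
  R → 4
  ρ[e/h](R) → 4
  π[e](ρ[e/h](R)) → 4
  (π[e](ρ[e/c](ρ[g/b](S))) ∪ π[e](ρ[e/h](R))) → 7
  γ[e; COUNT(*)→g]((π[e](ρ[e/c](ρ[g/b](S))) ∪ π[e](ρ[e/h](R)))) → 5

== RESULT ==
e | g
1 | 3
3 | 1
5 | 1
8 | 1
9 | 1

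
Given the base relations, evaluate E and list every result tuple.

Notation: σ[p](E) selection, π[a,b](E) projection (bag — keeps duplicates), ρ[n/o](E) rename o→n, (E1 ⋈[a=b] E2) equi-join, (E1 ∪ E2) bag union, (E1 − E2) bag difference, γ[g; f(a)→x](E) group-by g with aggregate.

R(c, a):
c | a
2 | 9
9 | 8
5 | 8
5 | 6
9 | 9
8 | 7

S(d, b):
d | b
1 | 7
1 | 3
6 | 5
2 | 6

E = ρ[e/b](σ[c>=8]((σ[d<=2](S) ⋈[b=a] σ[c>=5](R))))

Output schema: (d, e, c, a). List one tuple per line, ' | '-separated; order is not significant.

Per-node cardinality:
  S → 4
  σ[d<=2](S) → 3
  R → 6
  σ[c>=5](R) → 5
  (σ[d<=2](S) ⋈[b=a] σ[c>=5](R)) → 2
  σ[c>=8]((σ[d<=2](S) ⋈[b=a] σ[c>=5](R))) → 1
  ρ[e/b](σ[c>=8]((σ[d<=2](S) ⋈[b=a] σ[c>=5](R)))) → 1

== RESULT ==
d | e | c | a
1 | 7 | 8 | 7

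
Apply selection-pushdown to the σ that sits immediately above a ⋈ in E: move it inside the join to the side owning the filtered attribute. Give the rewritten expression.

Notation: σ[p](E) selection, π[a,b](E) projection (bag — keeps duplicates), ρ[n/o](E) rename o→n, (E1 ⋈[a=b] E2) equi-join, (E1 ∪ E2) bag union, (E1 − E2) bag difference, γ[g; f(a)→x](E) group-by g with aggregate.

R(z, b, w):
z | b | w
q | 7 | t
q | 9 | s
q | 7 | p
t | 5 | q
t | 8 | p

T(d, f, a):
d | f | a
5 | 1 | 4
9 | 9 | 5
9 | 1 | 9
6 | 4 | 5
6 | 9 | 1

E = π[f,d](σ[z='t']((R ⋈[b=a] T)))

σ filters on z, owned by the left side.
E' = π[f,d]((σ[z='t'](R) ⋈[b=a] T))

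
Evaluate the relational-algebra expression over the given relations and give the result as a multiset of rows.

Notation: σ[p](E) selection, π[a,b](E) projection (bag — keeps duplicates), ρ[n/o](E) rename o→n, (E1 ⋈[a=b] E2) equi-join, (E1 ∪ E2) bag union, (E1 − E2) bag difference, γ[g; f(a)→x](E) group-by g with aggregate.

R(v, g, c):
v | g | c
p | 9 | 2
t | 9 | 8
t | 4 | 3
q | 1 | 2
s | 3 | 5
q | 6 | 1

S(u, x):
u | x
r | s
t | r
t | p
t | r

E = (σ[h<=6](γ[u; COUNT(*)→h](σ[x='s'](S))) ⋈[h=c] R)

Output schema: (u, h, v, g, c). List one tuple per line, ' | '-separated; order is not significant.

Subexpression sizes:
  S → 4
  σ[x='s'](S) → 1
  γ[u; COUNT(*)→h](σ[x='s'](S)) → 1
  σ[h<=6](γ[u; COUNT(*)→h](σ[x='s'](S))) → 1
  R → 6
  (σ[h<=6](γ[u; COUNT(*)→h](σ[x='s'](S))) ⋈[h=c] R) → 1

== RESULT ==
u | h | v | g | c
r | 1 | q | 6 | 1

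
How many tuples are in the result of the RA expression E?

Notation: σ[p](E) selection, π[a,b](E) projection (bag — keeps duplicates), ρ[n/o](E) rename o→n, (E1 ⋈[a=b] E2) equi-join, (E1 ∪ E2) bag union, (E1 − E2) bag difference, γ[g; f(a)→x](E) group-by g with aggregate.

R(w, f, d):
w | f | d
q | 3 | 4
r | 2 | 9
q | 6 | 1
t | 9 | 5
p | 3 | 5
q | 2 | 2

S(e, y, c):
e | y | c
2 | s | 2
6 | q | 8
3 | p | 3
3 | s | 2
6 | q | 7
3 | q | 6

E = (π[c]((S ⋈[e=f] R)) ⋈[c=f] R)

Per-node cardinality:
  S → 6
  R → 6
  (S ⋈[e=f] R) → 10
  π[c]((S ⋈[e=f] R)) → 10
  R → 6
  (π[c]((S ⋈[e=f] R)) ⋈[c=f] R) → 14

|E| = 14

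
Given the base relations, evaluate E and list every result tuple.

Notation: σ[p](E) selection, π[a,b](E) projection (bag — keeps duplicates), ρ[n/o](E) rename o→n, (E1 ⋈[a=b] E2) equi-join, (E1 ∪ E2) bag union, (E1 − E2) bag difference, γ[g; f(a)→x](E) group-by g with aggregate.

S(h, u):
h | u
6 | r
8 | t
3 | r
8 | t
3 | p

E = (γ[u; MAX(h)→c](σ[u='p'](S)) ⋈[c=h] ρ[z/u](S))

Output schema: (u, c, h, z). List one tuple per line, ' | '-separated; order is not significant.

Subexpression sizes:
  S → 5
  σ[u='p'](S) → 1
  γ[u; MAX(h)→c](σ[u='p'](S)) → 1
  S → 5
  ρ[z/u](S) → 5
  (γ[u; MAX(h)→c](σ[u='p'](S)) ⋈[c=h] ρ[z/u](S)) → 2

== RESULT ==
u | c | h | z
p | 3 | 3 | p
p | 3 | 3 | r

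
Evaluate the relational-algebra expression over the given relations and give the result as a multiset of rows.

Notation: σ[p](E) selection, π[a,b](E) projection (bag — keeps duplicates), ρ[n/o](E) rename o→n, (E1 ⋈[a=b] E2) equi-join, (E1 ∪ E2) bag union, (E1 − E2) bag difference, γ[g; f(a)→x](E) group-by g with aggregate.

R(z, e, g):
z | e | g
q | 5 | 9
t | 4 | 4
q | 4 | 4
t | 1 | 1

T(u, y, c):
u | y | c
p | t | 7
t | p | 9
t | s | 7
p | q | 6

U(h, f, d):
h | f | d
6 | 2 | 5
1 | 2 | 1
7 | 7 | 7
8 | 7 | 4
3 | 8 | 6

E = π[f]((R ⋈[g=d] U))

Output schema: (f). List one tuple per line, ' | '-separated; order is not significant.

Row counts bottom-up:
  R → 4
  U → 5
  (R ⋈[g=d] U) → 3
  π[f]((R ⋈[g=d] U)) → 3

== RESULT ==
f
2
7
7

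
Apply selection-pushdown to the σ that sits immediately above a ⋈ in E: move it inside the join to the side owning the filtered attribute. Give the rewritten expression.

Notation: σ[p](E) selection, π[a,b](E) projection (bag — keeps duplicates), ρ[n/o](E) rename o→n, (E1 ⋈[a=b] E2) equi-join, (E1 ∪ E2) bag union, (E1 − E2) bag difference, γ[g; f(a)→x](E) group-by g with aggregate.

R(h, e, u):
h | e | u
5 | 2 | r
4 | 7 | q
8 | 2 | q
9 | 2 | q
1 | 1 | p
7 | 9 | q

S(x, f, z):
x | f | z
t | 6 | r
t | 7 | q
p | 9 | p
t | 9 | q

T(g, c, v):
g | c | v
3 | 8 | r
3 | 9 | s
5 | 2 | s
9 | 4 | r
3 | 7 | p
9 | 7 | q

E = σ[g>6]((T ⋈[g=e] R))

σ filters on g, owned by the left side.
E' = (σ[g>6](T) ⋈[g=e] R)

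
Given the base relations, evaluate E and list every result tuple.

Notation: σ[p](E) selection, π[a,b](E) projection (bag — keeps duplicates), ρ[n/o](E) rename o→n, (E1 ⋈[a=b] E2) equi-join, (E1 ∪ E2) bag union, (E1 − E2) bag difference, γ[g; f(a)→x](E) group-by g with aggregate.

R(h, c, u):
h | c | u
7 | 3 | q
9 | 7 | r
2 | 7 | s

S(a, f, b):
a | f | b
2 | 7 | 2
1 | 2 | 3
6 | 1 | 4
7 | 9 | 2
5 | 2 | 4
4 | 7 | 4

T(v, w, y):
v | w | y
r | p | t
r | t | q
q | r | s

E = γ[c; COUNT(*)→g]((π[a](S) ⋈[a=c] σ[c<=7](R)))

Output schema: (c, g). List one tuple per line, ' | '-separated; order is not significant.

Row counts bottom-up:
  S → 6
  π[a](S) → 6
  R → 3
  σ[c<=7](R) → 3
  (π[a](S) ⋈[a=c] σ[c<=7](R)) → 2
  γ[c; COUNT(*)→g]((π[a](S) ⋈[a=c] σ[c<=7](R))) → 1

== RESULT ==
c | g
7 | 2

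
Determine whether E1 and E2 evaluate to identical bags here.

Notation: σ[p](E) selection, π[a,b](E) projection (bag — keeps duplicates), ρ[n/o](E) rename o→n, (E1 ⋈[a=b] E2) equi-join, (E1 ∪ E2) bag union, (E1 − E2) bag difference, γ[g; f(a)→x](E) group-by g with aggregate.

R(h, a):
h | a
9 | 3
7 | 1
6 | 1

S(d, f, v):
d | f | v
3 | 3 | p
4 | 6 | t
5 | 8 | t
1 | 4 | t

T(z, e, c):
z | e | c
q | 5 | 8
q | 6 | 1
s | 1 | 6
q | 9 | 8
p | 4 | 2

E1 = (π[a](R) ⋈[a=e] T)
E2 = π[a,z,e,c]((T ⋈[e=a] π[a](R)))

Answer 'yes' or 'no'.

E1 subexpression sizes:
  R → 3
  π[a](R) → 3
  T → 5
  (π[a](R) ⋈[a=e] T) → 2
E2 subexpression sizes:
  T → 5
  R → 3
  π[a](R) → 3
  (T ⋈[e=a] π[a](R)) → 2
  π[a,z,e,c]((T ⋈[e=a] π[a](R))) → 2

E1 and E2 produce the same multiset:
a | z | e | c
1 | s | 1 | 6
1 | s | 1 | 6

yes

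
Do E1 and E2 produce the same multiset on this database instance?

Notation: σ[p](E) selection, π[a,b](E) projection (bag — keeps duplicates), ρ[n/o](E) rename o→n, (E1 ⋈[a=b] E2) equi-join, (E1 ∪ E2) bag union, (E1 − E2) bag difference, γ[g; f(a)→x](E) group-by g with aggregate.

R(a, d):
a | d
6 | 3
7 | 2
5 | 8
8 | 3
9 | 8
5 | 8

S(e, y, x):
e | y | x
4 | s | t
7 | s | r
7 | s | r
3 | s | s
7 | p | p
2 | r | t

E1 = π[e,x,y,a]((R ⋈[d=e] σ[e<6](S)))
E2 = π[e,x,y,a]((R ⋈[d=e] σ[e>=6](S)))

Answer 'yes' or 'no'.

E1 stepwise |·|:
  R → 6
  S → 6
  σ[e<6](S) → 3
  (R ⋈[d=e] σ[e<6](S)) → 3
  π[e,x,y,a]((R ⋈[d=e] σ[e<6](S))) → 3
E2 stepwise |·|:
  R → 6
  S → 6
  σ[e>=6](S) → 3
  (R ⋈[d=e] σ[e>=6](S)) → 0
  π[e,x,y,a]((R ⋈[d=e] σ[e>=6](S))) → 0

E1 result:
e | x | y | a
2 | t | r | 7
3 | s | s | 6
3 | s | s | 8
E2 result:
e | x | y | a
(0 rows)
Witness: (3, 's', 's', 8) appears 1× in E1 but 0× in E2.

no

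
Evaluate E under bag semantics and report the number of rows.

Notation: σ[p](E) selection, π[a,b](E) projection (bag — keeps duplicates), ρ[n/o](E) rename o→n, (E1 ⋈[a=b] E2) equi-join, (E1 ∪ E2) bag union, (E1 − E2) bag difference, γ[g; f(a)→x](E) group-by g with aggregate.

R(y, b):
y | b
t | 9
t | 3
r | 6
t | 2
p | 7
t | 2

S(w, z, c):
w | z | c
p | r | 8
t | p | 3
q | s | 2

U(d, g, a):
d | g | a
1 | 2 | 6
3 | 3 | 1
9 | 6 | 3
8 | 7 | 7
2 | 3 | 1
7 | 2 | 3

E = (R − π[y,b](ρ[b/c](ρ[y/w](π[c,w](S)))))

Per-node cardinality:
  R → 6
  S → 3
  π[c,w](S) → 3
  ρ[y/w](π[c,w](S)) → 3
  ρ[b/c](ρ[y/w](π[c,w](S))) → 3
  π[y,b](ρ[b/c](ρ[y/w](π[c,w](S)))) → 3
  (R − π[y,b](ρ[b/c](ρ[y/w](π[c,w](S))))) → 5

|E| = 5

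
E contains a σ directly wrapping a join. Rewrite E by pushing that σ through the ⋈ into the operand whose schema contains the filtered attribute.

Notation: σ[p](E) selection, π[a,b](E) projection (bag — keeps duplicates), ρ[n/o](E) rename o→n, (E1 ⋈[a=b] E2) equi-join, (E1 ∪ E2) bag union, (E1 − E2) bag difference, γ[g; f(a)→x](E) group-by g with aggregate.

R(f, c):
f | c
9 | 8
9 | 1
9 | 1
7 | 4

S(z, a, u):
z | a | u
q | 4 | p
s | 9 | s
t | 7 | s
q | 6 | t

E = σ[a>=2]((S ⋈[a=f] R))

σ filters on a, owned by the left side.
E' = (σ[a>=2](S) ⋈[a=f] R)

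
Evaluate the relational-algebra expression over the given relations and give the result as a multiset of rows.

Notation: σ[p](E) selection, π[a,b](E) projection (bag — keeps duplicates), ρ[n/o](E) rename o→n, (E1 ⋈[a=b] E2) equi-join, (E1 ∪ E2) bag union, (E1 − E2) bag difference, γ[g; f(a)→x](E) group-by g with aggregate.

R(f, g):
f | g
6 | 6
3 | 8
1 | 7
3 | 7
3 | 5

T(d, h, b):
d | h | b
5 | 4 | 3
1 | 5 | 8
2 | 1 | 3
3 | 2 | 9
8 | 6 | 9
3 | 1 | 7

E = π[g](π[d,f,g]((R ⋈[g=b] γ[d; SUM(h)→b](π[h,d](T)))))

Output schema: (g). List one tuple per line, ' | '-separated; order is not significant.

Per-node cardinality:
  R → 5
  T → 6
  π[h,d](T) → 6
  γ[d; SUM(h)→b](π[h,d](T)) → 5
  (R ⋈[g=b] γ[d; SUM(h)→b](π[h,d](T))) → 2
  π[d,f,g]((R ⋈[g=b] γ[d; SUM(h)→b](π[h,d](T)))) → 2
  π[g](π[d,f,g]((R ⋈[g=b] γ[d; SUM(h)→b](π[h,d](T))))) → 2

== RESULT ==
g
5
6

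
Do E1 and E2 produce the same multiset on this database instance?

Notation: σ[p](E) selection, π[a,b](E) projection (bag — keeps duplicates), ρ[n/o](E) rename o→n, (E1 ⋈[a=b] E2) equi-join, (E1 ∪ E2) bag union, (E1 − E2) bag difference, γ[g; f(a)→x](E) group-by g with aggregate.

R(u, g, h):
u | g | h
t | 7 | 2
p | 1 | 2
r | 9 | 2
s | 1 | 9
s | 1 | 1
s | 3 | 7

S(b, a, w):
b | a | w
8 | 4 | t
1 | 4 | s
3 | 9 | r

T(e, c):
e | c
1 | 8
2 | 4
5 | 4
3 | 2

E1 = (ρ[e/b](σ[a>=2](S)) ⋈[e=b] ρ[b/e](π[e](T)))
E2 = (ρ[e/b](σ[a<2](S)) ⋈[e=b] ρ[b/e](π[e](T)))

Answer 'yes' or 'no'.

E1 row counts bottom-up:
  S → 3
  σ[a>=2](S) → 3
  ρ[e/b](σ[a>=2](S)) → 3
  T → 4
  π[e](T) → 4
  ρ[b/e](π[e](T)) → 4
  (ρ[e/b](σ[a>=2](S)) ⋈[e=b] ρ[b/e](π[e](T))) → 2
E2 row counts bottom-up:
  S → 3
  σ[a<2](S) → 0
  ρ[e/b](σ[a<2](S)) → 0
  T → 4
  π[e](T) → 4
  ρ[b/e](π[e](T)) → 4
  (ρ[e/b](σ[a<2](S)) ⋈[e=b] ρ[b/e](π[e](T))) → 0

E1 result:
e | a | w | b
1 | 4 | s | 1
3 | 9 | r | 3
E2 result:
e | a | w | b
(0 rows)
Witness: (1, 4, 's', 1) appears 1× in E1 but 0× in E2.

no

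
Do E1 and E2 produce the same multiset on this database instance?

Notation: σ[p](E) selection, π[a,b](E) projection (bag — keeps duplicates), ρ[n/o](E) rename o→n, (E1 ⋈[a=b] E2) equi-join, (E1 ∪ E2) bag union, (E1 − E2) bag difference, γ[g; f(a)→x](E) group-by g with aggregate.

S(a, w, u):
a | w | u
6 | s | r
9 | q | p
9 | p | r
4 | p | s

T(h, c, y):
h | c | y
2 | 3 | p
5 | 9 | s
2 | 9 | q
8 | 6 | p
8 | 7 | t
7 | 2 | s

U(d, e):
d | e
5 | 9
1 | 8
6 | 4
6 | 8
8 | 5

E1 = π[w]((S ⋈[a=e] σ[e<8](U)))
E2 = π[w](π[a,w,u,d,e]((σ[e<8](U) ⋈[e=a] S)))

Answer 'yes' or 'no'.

E1 row counts bottom-up:
  S → 4
  U → 5
  σ[e<8](U) → 2
  (S ⋈[a=e] σ[e<8](U)) → 1
  π[w]((S ⋈[a=e] σ[e<8](U))) → 1
E2 row counts bottom-up:
  U → 5
  σ[e<8](U) → 2
  S → 4
  (σ[e<8](U) ⋈[e=a] S) → 1
  π[a,w,u,d,e]((σ[e<8](U) ⋈[e=a] S)) → 1
  π[w](π[a,w,u,d,e]((σ[e<8](U) ⋈[e=a] S))) → 1

E1 and E2 produce the same multiset:
w
p

yes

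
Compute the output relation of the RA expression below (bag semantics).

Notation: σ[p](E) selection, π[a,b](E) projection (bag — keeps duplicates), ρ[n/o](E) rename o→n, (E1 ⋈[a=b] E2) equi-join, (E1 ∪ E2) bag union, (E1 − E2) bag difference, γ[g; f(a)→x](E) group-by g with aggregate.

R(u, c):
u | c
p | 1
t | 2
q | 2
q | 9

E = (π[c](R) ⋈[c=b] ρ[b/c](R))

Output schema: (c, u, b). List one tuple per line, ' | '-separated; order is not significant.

Per-node cardinality:
  R → 4
  π[c](R) → 4
  R → 4
  ρ[b/c](R) → 4
  (π[c](R) ⋈[c=b] ρ[b/c](R)) → 6

== RESULT ==
c | u | b
1 | p | 1
2 | q | 2
2 | q | 2
2 | t | 2
2 | t | 2
9 | q | 9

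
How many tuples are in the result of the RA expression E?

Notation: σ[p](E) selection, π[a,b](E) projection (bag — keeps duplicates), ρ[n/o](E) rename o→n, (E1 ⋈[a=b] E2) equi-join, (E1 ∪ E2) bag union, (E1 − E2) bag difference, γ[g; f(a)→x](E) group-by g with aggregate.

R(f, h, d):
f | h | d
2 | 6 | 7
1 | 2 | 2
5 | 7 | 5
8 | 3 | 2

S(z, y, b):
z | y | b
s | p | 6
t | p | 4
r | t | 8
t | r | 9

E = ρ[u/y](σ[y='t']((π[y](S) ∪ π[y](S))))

Stepwise |·|:
  S → 4
  π[y](S) → 4
  S → 4
  π[y](S) → 4
  (π[y](S) ∪ π[y](S)) → 8
  σ[y='t']((π[y](S) ∪ π[y](S))) → 2
  ρ[u/y](σ[y='t']((π[y](S) ∪ π[y](S)))) → 2

|E| = 2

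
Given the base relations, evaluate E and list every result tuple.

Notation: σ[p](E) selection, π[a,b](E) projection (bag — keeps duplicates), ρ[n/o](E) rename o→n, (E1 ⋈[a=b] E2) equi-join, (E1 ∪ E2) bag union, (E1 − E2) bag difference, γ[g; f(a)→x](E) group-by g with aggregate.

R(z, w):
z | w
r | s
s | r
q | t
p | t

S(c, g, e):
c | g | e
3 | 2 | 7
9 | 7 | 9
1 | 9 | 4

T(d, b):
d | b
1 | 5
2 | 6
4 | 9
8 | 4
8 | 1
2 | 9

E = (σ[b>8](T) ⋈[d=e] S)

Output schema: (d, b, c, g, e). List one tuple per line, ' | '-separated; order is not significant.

Per-node cardinality:
  T → 6
  σ[b>8](T) → 2
  S → 3
  (σ[b>8](T) ⋈[d=e] S) → 1

== RESULT ==
d | b | c | g | e
4 | 9 | 1 | 9 | 4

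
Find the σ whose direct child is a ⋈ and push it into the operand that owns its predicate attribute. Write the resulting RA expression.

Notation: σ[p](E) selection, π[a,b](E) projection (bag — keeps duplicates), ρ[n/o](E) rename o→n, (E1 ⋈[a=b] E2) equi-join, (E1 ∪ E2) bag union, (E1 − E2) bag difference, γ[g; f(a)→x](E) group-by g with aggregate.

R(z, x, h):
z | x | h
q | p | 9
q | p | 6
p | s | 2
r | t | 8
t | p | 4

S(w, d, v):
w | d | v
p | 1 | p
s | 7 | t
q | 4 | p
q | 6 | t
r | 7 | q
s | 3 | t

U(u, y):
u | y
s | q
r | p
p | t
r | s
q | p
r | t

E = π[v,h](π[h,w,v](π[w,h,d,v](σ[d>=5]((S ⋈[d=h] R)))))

σ filters on d, owned by the left side.
E' = π[v,h](π[h,w,v](π[w,h,d,v]((σ[d>=5](S) ⋈[d=h] R))))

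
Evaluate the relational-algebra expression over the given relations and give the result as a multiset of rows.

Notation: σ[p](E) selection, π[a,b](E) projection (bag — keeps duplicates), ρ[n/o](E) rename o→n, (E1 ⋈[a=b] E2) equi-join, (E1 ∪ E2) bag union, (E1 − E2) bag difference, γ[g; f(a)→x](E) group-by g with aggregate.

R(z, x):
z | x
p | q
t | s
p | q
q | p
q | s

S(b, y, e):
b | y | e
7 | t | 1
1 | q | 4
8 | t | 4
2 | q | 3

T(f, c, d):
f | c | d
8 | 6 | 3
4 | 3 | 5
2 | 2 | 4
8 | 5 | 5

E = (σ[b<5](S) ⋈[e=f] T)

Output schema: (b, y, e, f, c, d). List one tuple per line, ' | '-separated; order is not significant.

Row counts bottom-up:
  S → 4
  σ[b<5](S) → 2
  T → 4
  (σ[b<5](S) ⋈[e=f] T) → 1

== RESULT ==
b | y | e | f | c | d
1 | q | 4 | 4 | 3 | 5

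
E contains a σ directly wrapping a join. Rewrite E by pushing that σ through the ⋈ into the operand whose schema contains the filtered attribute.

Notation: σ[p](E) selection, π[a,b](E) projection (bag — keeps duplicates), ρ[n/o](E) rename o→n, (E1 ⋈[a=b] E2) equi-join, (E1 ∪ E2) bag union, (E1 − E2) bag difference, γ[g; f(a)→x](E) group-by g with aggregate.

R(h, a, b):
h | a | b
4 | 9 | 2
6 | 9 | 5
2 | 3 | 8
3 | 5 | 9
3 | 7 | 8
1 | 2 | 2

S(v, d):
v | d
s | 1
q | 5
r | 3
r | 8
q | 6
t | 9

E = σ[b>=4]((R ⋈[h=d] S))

σ filters on b, owned by the left side.
E' = (σ[b>=4](R) ⋈[h=d] S)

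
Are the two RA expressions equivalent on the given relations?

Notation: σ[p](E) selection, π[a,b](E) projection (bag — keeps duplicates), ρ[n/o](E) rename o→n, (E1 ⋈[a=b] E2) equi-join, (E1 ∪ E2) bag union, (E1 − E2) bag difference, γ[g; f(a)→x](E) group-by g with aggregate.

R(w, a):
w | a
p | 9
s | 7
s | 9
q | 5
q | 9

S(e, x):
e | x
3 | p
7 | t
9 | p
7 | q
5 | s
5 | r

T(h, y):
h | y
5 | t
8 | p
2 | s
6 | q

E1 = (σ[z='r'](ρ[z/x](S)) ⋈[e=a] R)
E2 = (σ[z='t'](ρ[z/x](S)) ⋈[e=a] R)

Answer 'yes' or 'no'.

E1 row counts bottom-up:
  S → 6
  ρ[z/x](S) → 6
  σ[z='r'](ρ[z/x](S)) → 1
  R → 5
  (σ[z='r'](ρ[z/x](S)) ⋈[e=a] R) → 1
E2 row counts bottom-up:
  S → 6
  ρ[z/x](S) → 6
  σ[z='t'](ρ[z/x](S)) → 1
  R → 5
  (σ[z='t'](ρ[z/x](S)) ⋈[e=a] R) → 1

E1 result:
e | z | w | a
5 | r | q | 5
E2 result:
e | z | w | a
7 | t | s | 7
Witness: (7, 't', 's', 7) appears 0× in E1 but 1× in E2.

no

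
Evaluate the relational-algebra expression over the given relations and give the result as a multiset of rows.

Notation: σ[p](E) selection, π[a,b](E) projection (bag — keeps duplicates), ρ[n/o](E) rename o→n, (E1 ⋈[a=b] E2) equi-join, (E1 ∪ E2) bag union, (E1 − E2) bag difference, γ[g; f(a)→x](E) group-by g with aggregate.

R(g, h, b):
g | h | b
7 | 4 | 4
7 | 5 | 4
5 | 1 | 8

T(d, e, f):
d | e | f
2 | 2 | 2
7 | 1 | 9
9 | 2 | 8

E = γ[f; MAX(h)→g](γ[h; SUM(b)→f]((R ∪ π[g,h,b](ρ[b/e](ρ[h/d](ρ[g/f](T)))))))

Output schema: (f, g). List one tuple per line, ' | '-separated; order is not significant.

Subexpression sizes:
  R → 3
  T → 3
  ρ[g/f](T) → 3
  ρ[h/d](ρ[g/f](T)) → 3
  ρ[b/e](ρ[h/d](ρ[g/f](T))) → 3
  π[g,h,b](ρ[b/e](ρ[h/d](ρ[g/f](T)))) → 3
  (R ∪ π[g,h,b](ρ[b/e](ρ[h/d](ρ[g/f](T))))) → 6
  γ[h; SUM(b)→f]((R ∪ π[g,h,b](ρ[b/e](ρ[h/d](ρ[g/f](T)))))) → 6
  γ[f; MAX(h)→g](γ[h; SUM(b)→f]((R ∪ π[g,h,b](ρ[b/e](ρ[h/d](ρ[g/f](T))))))) → 4

== RESULT ==
f | g
1 | 7
2 | 9
4 | 5
8 | 1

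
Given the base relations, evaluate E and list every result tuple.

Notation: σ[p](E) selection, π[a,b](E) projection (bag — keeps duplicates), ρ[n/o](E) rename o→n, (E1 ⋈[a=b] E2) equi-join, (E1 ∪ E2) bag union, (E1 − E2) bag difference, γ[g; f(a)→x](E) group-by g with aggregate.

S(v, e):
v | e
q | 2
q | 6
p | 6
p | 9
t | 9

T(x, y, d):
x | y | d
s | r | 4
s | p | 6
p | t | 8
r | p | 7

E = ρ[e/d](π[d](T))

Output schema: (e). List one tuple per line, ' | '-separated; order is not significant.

Stepwise |·|:
  T → 4
  π[d](T) → 4
  ρ[e/d](π[d](T)) → 4

== RESULT ==
e
4
6
7
8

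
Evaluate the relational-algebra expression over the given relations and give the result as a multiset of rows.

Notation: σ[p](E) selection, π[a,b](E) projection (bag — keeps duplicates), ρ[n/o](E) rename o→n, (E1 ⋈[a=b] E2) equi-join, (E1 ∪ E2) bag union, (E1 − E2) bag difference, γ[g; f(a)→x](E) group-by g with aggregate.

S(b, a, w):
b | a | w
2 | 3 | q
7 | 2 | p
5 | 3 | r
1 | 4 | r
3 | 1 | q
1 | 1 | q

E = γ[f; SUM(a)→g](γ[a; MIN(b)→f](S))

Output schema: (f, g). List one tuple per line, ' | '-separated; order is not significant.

Subexpression sizes:
  S → 6
  γ[a; MIN(b)→f](S) → 4
  γ[f; SUM(a)→g](γ[a; MIN(b)→f](S)) → 3

== RESULT ==
f | g
1 | 5
2 | 3
7 | 2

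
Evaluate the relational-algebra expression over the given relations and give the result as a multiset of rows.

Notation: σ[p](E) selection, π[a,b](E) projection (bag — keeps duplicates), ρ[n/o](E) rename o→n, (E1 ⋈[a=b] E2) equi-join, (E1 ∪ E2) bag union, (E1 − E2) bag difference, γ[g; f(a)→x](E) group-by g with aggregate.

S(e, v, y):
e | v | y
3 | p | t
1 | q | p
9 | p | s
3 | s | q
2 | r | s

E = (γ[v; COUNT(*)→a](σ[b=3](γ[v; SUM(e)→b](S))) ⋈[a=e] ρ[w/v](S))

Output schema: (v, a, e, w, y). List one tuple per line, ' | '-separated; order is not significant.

Subexpression sizes:
  S → 5
  γ[v; SUM(e)→b](S) → 4
  σ[b=3](γ[v; SUM(e)→b](S)) → 1
  γ[v; COUNT(*)→a](σ[b=3](γ[v; SUM(e)→b](S))) → 1
  S → 5
  ρ[w/v](S) → 5
  (γ[v; COUNT(*)→a](σ[b=3](γ[v; SUM(e)→b](S))) ⋈[a=e] ρ[w/v](S)) → 1

== RESULT ==
v | a | e | w | y
s | 1 | 1 | q | p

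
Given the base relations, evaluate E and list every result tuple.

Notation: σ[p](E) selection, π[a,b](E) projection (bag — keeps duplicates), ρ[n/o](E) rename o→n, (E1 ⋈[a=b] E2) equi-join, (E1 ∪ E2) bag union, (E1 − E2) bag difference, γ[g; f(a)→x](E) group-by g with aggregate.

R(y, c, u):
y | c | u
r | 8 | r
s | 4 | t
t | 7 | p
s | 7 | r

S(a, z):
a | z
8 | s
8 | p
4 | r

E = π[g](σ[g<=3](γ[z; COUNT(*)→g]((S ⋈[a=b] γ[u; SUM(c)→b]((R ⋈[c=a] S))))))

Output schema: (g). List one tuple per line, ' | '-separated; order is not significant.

Subexpression sizes:
  S → 3
  R → 4
  S → 3
  (R ⋈[c=a] S) → 3
  γ[u; SUM(c)→b]((R ⋈[c=a] S)) → 2
  (S ⋈[a=b] γ[u; SUM(c)→b]((R ⋈[c=a] S))) → 1
  γ[z; COUNT(*)→g]((S ⋈[a=b] γ[u; SUM(c)→b]((R ⋈[c=a] S)))) → 1
  σ[g<=3](γ[z; COUNT(*)→g]((S ⋈[a=b] γ[u; SUM(c)→b]((R ⋈[c=a] S))))) → 1
  π[g](σ[g<=3](γ[z; COUNT(*)→g]((S ⋈[a=b] γ[u; SUM(c)→b]((R ⋈[c=a] S)))))) → 1

== RESULT ==
g
1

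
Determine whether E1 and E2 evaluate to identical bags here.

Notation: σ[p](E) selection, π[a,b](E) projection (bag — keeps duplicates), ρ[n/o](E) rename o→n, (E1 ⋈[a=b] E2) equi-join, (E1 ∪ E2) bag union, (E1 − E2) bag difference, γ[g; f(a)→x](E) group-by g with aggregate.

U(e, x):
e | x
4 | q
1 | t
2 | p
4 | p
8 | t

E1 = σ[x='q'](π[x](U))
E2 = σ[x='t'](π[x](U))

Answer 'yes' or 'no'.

E1 per-node cardinality:
  U → 5
  π[x](U) → 5
  σ[x='q'](π[x](U)) → 1
E2 per-node cardinality:
  U → 5
  π[x](U) → 5
  σ[x='t'](π[x](U)) → 2

E1 result:
x
q
E2 result:
x
t
t
Witness: ('t',) appears 0× in E1 but 2× in E2.

no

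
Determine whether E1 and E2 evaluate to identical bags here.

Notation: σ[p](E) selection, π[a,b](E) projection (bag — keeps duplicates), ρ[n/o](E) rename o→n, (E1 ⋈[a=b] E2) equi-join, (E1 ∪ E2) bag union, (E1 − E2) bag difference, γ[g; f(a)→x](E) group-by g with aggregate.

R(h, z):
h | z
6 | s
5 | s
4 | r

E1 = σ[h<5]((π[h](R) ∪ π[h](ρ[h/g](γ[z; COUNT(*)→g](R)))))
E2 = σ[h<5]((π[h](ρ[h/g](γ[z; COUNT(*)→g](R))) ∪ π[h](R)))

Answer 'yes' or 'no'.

E1 row counts bottom-up:
  R → 3
  π[h](R) → 3
  R → 3
  γ[z; COUNT(*)→g](R) → 2
  ρ[h/g](γ[z; COUNT(*)→g](R)) → 2
  π[h](ρ[h/g](γ[z; COUNT(*)→g](R))) → 2
  (π[h](R) ∪ π[h](ρ[h/g](γ[z; COUNT(*)→g](R)))) → 5
  σ[h<5]((π[h](R) ∪ π[h](ρ[h/g](γ[z; COUNT(*)→g](R))))) → 3
E2 row counts bottom-up:
  R → 3
  γ[z; COUNT(*)→g](R) → 2
  ρ[h/g](γ[z; COUNT(*)→g](R)) → 2
  π[h](ρ[h/g](γ[z; COUNT(*)→g](R))) → 2
  R → 3
  π[h](R) → 3
  (π[h](ρ[h/g](γ[z; COUNT(*)→g](R))) ∪ π[h](R)) → 5
  σ[h<5]((π[h](ρ[h/g](γ[z; COUNT(*)→g](R))) ∪ π[h](R))) → 3

E1 and E2 produce the same multiset:
h
1
2
4

yes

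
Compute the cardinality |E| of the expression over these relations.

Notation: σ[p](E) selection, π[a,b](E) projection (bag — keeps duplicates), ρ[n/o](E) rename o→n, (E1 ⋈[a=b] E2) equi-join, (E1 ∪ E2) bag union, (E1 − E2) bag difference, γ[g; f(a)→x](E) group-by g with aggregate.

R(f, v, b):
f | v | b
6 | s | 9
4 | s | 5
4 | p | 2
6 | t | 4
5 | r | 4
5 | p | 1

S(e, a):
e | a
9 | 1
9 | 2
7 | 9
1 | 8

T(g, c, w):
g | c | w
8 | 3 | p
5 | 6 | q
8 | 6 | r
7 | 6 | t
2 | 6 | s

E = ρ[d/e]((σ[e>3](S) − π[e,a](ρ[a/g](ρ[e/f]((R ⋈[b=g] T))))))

Row counts bottom-up:
  S → 4
  σ[e>3](S) → 3
  R → 6
  T → 5
  (R ⋈[b=g] T) → 2
  ρ[e/f]((R ⋈[b=g] T)) → 2
  ρ[a/g](ρ[e/f]((R ⋈[b=g] T))) → 2
  π[e,a](ρ[a/g](ρ[e/f]((R ⋈[b=g] T)))) → 2
  (σ[e>3](S) − π[e,a](ρ[a/g](ρ[e/f]((R ⋈[b=g] T))))) → 3
  ρ[d/e]((σ[e>3](S) − π[e,a](ρ[a/g](ρ[e/f]((R ⋈[b=g] T)))))) → 3

|E| = 3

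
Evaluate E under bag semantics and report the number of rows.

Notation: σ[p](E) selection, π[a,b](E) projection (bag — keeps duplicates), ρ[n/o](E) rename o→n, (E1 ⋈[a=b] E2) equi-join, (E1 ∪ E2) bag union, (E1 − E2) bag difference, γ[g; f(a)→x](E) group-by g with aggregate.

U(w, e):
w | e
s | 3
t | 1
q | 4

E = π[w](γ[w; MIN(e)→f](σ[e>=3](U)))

Stepwise |·|:
  U → 3
  σ[e>=3](U) → 2
  γ[w; MIN(e)→f](σ[e>=3](U)) → 2
  π[w](γ[w; MIN(e)→f](σ[e>=3](U))) → 2

|E| = 2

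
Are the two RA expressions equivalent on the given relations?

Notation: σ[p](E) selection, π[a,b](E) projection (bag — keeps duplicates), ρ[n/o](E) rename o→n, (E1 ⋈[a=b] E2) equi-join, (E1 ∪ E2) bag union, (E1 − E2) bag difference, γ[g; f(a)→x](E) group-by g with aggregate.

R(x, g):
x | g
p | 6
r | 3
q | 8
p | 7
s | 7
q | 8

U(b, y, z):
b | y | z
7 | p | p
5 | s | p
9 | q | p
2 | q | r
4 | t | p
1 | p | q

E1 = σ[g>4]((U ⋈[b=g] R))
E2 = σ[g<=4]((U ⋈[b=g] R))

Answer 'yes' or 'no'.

E1 stepwise |·|:
  U → 6
  R → 6
  (U ⋈[b=g] R) → 2
  σ[g>4]((U ⋈[b=g] R)) → 2
E2 stepwise |·|:
  U → 6
  R → 6
  (U ⋈[b=g] R) → 2
  σ[g<=4]((U ⋈[b=g] R)) → 0

E1 result:
b | y | z | x | g
7 | p | p | p | 7
7 | p | p | s | 7
E2 result:
b | y | z | x | g
(0 rows)
Witness: (7, 'p', 'p', 's', 7) appears 1× in E1 but 0× in E2.

no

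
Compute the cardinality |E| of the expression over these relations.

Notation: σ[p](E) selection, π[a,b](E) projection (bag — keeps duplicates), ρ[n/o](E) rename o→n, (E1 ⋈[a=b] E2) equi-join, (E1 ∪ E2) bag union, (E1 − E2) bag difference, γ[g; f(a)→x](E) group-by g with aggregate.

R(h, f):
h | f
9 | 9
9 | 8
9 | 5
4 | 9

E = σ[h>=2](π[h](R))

Stepwise |·|:
  R → 4
  π[h](R) → 4
  σ[h>=2](π[h](R)) → 4

|E| = 4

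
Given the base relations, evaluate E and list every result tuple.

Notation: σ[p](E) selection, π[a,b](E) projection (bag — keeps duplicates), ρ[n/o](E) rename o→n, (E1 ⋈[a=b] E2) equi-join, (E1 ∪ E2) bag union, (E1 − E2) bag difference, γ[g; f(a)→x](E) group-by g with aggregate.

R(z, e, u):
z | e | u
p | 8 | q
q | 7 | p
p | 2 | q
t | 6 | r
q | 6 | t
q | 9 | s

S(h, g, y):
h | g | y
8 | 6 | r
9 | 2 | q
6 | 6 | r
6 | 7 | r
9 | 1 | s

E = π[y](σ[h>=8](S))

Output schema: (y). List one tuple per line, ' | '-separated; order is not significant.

Stepwise |·|:
  S → 5
  σ[h>=8](S) → 3
  π[y](σ[h>=8](S)) → 3

== RESULT ==
y
q
r
s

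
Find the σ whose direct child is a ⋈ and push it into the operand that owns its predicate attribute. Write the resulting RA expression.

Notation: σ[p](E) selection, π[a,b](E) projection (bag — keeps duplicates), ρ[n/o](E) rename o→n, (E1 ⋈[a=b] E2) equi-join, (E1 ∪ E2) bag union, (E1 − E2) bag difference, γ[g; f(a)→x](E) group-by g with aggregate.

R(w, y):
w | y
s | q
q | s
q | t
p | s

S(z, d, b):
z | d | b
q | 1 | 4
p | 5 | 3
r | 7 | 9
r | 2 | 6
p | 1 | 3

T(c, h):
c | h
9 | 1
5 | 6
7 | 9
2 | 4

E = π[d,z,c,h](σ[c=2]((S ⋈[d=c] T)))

σ filters on c, owned by the right side.
E' = π[d,z,c,h]((S ⋈[d=c] σ[c=2](T)))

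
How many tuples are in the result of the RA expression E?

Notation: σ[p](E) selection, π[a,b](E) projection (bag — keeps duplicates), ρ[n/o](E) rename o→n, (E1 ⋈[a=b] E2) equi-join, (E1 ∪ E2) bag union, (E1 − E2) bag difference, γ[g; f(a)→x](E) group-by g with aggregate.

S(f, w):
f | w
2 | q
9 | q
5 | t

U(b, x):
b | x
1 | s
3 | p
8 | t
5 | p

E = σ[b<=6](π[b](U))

Stepwise |·|:
  U → 4
  π[b](U) → 4
  σ[b<=6](π[b](U)) → 3

|E| = 3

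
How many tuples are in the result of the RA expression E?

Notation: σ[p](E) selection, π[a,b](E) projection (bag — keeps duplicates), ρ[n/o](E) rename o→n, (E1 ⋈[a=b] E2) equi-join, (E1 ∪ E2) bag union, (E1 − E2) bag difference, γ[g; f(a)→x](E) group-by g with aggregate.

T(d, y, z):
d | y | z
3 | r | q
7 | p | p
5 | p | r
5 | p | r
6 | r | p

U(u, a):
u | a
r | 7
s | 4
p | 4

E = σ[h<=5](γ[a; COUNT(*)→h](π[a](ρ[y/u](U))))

Subexpression sizes:
  U → 3
  ρ[y/u](U) → 3
  π[a](ρ[y/u](U)) → 3
  γ[a; COUNT(*)→h](π[a](ρ[y/u](U))) → 2
  σ[h<=5](γ[a; COUNT(*)→h](π[a](ρ[y/u](U)))) → 2

|E| = 2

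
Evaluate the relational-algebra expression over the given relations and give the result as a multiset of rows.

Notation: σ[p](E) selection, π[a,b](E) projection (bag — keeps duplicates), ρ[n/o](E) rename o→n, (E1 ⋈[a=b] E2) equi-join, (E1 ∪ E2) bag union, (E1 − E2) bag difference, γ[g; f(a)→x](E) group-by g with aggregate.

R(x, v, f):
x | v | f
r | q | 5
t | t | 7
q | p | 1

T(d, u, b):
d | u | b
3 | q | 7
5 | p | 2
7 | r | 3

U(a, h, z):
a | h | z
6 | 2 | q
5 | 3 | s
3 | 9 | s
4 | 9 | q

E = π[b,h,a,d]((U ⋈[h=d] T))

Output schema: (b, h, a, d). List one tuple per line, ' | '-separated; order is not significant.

Stepwise |·|:
  U → 4
  T → 3
  (U ⋈[h=d] T) → 1
  π[b,h,a,d]((U ⋈[h=d] T)) → 1

== RESULT ==
b | h | a | d
7 | 3 | 5 | 3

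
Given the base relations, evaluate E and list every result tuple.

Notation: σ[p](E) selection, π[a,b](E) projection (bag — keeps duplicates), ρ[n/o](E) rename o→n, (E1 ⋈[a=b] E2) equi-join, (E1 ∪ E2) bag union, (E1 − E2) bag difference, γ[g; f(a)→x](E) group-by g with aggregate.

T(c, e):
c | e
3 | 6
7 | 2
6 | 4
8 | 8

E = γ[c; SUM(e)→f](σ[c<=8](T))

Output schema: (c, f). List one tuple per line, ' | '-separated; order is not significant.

Stepwise |·|:
  T → 4
  σ[c<=8](T) → 4
  γ[c; SUM(e)→f](σ[c<=8](T)) → 4

== RESULT ==
c | f
3 | 6
6 | 4
7 | 2
8 | 8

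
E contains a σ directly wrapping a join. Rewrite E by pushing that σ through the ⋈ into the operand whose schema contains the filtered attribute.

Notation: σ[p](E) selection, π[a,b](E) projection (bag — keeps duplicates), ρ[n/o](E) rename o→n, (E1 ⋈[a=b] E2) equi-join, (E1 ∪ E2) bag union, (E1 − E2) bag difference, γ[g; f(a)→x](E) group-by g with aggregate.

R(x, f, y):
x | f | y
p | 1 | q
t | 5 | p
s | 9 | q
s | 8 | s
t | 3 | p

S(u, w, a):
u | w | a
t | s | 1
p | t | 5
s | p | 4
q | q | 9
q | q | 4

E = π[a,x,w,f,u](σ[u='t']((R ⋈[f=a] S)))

σ filters on u, owned by the right side.
E' = π[a,x,w,f,u]((R ⋈[f=a] σ[u='t'](S)))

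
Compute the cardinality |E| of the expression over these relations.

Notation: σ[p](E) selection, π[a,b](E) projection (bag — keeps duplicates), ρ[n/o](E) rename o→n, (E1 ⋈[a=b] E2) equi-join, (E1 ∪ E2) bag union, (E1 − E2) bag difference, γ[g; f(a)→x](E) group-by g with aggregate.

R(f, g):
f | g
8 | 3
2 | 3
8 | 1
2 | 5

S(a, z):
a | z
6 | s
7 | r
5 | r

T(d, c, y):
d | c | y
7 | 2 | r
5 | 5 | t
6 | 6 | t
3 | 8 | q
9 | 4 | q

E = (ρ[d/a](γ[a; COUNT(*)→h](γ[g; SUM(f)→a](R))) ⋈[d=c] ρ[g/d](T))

Per-node cardinality:
  R → 4
  γ[g; SUM(f)→a](R) → 3
  γ[a; COUNT(*)→h](γ[g; SUM(f)→a](R)) → 3
  ρ[d/a](γ[a; COUNT(*)→h](γ[g; SUM(f)→a](R))) → 3
  T → 5
  ρ[g/d](T) → 5
  (ρ[d/a](γ[a; COUNT(*)→h](γ[g; SUM(f)→a](R))) ⋈[d=c] ρ[g/d](T)) → 2

|E| = 2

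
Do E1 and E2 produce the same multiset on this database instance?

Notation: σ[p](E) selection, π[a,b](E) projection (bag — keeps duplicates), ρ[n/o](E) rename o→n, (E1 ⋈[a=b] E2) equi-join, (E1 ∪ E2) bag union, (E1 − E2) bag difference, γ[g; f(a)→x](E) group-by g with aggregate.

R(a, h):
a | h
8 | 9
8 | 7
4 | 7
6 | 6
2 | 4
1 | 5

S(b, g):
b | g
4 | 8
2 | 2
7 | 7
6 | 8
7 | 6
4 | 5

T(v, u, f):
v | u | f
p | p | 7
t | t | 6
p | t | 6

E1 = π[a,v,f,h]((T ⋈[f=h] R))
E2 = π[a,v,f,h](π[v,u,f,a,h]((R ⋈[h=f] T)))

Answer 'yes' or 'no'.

E1 subexpression sizes:
  T → 3
  R → 6
  (T ⋈[f=h] R) → 4
  π[a,v,f,h]((T ⋈[f=h] R)) → 4
E2 subexpression sizes:
  R → 6
  T → 3
  (R ⋈[h=f] T) → 4
  π[v,u,f,a,h]((R ⋈[h=f] T)) → 4
  π[a,v,f,h](π[v,u,f,a,h]((R ⋈[h=f] T))) → 4

E1 and E2 produce the same multiset:
a | v | f | h
4 | p | 7 | 7
6 | p | 6 | 6
6 | t | 6 | 6
8 | p | 7 | 7

yes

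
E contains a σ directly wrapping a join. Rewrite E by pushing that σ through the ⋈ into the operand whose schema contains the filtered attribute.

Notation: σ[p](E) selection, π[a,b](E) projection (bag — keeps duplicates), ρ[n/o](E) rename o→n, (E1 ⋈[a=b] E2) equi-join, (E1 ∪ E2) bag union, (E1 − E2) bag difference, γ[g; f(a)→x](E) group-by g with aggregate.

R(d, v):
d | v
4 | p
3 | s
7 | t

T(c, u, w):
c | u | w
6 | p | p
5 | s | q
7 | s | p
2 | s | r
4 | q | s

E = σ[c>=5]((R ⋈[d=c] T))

σ filters on c, owned by the right side.
E' = (R ⋈[d=c] σ[c>=5](T))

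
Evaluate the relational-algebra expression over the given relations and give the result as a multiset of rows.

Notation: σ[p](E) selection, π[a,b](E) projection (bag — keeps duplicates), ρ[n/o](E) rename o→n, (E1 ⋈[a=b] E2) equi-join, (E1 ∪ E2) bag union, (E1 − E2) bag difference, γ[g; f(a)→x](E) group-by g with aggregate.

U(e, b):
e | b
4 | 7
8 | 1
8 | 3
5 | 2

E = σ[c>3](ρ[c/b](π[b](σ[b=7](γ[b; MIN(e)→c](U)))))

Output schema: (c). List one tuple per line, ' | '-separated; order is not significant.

Stepwise |·|:
  U → 4
  γ[b; MIN(e)→c](U) → 4
  σ[b=7](γ[b; MIN(e)→c](U)) → 1
  π[b](σ[b=7](γ[b; MIN(e)→c](U))) → 1
  ρ[c/b](π[b](σ[b=7](γ[b; MIN(e)→c](U)))) → 1
  σ[c>3](ρ[c/b](π[b](σ[b=7](γ[b; MIN(e)→c](U))))) → 1

== RESULT ==
c
7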